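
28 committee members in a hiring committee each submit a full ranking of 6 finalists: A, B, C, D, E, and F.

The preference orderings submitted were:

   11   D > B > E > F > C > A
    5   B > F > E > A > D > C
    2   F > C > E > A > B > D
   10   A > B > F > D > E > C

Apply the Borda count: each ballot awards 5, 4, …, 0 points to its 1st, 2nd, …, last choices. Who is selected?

B

Borda scores:
  A: 11·0 + 5·2 + 2·2 + 10·5 = 64
  B: 11·4 + 5·5 + 2·1 + 10·4 = 111
  C: 11·1 + 5·0 + 2·4 + 10·0 = 19
  D: 11·5 + 5·1 + 2·0 + 10·2 = 80
  E: 11·3 + 5·3 + 2·3 + 10·1 = 64
  F: 11·2 + 5·4 + 2·5 + 10·3 = 82
B has the highest total.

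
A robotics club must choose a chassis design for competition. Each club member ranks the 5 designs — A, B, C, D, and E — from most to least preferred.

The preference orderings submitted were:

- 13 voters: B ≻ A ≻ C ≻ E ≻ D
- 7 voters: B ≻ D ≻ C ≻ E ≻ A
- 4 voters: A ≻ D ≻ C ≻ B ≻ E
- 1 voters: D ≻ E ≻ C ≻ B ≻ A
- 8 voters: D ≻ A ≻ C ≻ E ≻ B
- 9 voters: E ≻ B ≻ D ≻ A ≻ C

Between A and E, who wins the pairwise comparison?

Ballots ranking A above E: 13+4+8 = 25.
Ballots ranking E above A: 7+1+9 = 17.
A wins the head-to-head, 25–17.

A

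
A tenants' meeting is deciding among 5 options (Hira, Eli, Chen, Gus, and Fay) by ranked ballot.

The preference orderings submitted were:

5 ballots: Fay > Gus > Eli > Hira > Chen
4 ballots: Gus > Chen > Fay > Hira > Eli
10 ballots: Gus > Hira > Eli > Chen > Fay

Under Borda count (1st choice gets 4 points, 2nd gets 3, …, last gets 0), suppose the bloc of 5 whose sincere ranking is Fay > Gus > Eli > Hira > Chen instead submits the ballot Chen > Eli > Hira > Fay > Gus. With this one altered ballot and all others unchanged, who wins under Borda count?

Borda totals with the altered ballot: Hira 44, Eli 35, Chen 42, Gus 56, Fay 13.
The winner is unchanged: still Gus.

Gus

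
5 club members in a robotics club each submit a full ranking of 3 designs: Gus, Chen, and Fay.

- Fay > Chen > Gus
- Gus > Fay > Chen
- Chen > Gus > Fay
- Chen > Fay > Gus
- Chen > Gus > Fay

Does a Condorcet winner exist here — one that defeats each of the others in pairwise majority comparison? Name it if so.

Head-to-head results (5 voters total):
Gus vs Chen: Chen wins 4–1.
Gus vs Fay: Gus wins 3–2.
Chen vs Fay: Chen wins 3–2.
Chen beats each rival — Gus (4–1), Fay (3–2) — so Chen is the Condorcet winner.

Chen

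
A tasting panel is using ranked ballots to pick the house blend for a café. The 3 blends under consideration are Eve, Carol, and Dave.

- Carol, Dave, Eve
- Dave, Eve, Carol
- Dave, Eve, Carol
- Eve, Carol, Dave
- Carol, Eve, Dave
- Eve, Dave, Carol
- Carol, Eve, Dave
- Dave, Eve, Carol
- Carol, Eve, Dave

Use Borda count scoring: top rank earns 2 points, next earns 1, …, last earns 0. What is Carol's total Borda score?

9

Borda scores:
  Eve: 0 + 1 + 1 + 2 + 1 + 2 + 1 + 1 + 1 = 10
  Carol: 2 + 0 + 0 + 1 + 2 + 0 + 2 + 0 + 2 = 9
  Dave: 1 + 2 + 2 + 0 + 0 + 1 + 0 + 2 + 0 = 8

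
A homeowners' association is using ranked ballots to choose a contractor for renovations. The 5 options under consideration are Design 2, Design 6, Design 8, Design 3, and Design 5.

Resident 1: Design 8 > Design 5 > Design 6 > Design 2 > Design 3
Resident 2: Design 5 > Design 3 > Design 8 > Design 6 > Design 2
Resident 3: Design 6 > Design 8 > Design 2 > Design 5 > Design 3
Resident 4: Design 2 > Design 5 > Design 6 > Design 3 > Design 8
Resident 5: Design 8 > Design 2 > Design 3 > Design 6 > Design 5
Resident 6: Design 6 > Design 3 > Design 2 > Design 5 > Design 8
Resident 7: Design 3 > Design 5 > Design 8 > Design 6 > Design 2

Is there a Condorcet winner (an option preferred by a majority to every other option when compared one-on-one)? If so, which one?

Head-to-head results (7 voters total):
Design 2 vs Design 6: Design 6 wins 5–2.
Design 2 vs Design 8: Design 8 wins 5–2.
Design 2 vs Design 3: Design 2 wins 4–3.
Design 2 vs Design 5: Design 2 wins 4–3.
Design 6 vs Design 8: Design 8 wins 4–3.
Design 6 vs Design 3: Design 6 wins 4–3.
Design 6 vs Design 5: Design 5 wins 4–3.
Design 8 vs Design 3: Design 3 wins 4–3.
Design 8 vs Design 5: Design 5 wins 4–3.
Design 3 vs Design 5: Design 5 wins 4–3.
No candidate beats all others: Design 2 beats Design 5 beats Design 6 beats Design 2, a majority cycle.

There is no Condorcet winner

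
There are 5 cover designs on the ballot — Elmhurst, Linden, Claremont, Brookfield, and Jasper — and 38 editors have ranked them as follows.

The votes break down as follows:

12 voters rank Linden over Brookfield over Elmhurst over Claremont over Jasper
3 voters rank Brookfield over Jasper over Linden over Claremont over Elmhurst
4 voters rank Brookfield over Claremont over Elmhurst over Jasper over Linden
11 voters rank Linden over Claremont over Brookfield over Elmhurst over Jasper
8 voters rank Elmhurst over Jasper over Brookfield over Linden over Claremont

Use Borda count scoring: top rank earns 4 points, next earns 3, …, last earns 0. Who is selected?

Linden

Borda scores:
  Elmhurst: 12·2 + 3·0 + 4·2 + 11·1 + 8·4 = 75
  Linden: 12·4 + 3·2 + 4·0 + 11·4 + 8·1 = 106
  Claremont: 12·1 + 3·1 + 4·3 + 11·3 + 8·0 = 60
  Brookfield: 12·3 + 3·4 + 4·4 + 11·2 + 8·2 = 102
  Jasper: 12·0 + 3·3 + 4·1 + 11·0 + 8·3 = 37
Linden has the highest total.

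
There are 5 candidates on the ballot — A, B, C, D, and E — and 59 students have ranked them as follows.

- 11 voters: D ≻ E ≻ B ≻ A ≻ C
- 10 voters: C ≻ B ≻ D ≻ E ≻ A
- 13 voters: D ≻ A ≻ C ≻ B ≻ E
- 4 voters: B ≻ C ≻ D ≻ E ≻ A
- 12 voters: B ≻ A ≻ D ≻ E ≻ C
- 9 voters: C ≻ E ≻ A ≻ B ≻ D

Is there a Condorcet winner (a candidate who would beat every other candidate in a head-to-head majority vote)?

Head-to-head results (59 voters total):
A vs B: B wins 37–22.
A vs C: A wins 36–23.
A vs D: D wins 38–21.
A vs E: E wins 34–25.
B vs C: C wins 32–27.
B vs D: B wins 35–24.
B vs E: B wins 39–20.
C vs D: D wins 36–23.
C vs E: C wins 36–23.
D vs E: D wins 50–9.
No candidate beats all others: A beats C beats B beats A, a majority cycle.

No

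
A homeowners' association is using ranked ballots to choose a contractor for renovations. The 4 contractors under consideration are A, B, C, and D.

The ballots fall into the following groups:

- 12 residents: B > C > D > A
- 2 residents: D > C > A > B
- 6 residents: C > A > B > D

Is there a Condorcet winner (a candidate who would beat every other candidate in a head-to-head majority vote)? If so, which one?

B

Head-to-head results (20 voters total):
A vs B: B wins 12–8.
A vs C: C wins 20–0.
A vs D: D wins 14–6.
B vs C: B wins 12–8.
B vs D: B wins 18–2.
C vs D: C wins 18–2.
B beats each rival — A (12–8), C (12–8), D (18–2) — so B is the Condorcet winner.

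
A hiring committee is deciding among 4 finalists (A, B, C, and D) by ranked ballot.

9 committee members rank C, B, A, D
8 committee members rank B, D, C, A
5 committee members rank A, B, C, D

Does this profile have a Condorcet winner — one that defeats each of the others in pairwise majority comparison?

Head-to-head results (22 voters total):
A vs B: B wins 17–5.
A vs C: C wins 17–5.
A vs D: A wins 14–8.
B vs C: B wins 13–9.
B vs D: B wins 22–0.
C vs D: C wins 14–8.
B beats each rival — A (17–5), C (13–9), D (22–0) — so B is the Condorcet winner.

Yes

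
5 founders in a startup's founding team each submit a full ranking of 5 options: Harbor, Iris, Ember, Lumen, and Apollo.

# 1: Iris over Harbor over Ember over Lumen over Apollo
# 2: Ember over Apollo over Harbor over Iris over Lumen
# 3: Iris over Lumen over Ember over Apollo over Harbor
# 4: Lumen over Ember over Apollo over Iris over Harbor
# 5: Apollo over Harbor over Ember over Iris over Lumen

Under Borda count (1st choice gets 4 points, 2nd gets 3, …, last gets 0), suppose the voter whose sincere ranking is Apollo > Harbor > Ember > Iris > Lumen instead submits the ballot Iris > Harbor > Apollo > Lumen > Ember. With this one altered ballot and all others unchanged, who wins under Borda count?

Iris

Borda totals with the altered ballot: Harbor 8, Iris 14, Ember 11, Lumen 9, Apollo 8.
The switch changes the winner from Ember to Iris.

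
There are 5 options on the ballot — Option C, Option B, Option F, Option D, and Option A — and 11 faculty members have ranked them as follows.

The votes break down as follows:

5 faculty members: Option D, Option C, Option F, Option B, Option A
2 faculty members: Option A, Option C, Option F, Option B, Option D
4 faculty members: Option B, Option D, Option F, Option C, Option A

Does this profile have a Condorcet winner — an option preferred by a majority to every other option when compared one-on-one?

No

Head-to-head results (11 voters total):
Option C vs Option B: Option C wins 7–4.
Option C vs Option F: Option C wins 7–4.
Option C vs Option D: Option D wins 9–2.
Option C vs Option A: Option C wins 9–2.
Option B vs Option F: Option F wins 7–4.
Option B vs Option D: Option B wins 6–5.
Option B vs Option A: Option B wins 9–2.
Option F vs Option D: Option D wins 9–2.
Option F vs Option A: Option F wins 9–2.
Option D vs Option A: Option D wins 9–2.
No candidate beats all others: Option C beats Option B beats Option D beats Option C, a majority cycle.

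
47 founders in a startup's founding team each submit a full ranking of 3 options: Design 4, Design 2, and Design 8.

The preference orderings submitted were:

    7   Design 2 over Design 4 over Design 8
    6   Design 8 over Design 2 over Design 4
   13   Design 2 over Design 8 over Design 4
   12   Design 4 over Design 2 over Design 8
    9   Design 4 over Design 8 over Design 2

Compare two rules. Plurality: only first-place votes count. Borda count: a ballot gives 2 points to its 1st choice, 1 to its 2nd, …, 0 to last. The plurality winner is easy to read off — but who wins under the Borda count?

Design 2

Plurality first-place counts: Design 4 21, Design 2 20, Design 8 6 → Design 4.
Borda totals: Design 4 49, Design 2 58, Design 8 34 → Design 2.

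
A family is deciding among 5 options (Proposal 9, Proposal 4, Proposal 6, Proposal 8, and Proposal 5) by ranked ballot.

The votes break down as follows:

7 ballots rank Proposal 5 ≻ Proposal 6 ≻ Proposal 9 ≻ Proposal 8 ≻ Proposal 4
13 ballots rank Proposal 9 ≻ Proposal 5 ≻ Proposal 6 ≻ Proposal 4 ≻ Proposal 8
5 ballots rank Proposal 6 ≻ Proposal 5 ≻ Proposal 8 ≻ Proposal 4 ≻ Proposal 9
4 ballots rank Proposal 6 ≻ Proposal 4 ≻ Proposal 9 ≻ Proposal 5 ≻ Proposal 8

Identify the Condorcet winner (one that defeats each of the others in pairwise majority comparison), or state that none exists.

Head-to-head results (29 voters total):
Proposal 9 vs Proposal 4: Proposal 9 wins 20–9.
Proposal 9 vs Proposal 6: Proposal 6 wins 16–13.
Proposal 9 vs Proposal 8: Proposal 9 wins 24–5.
Proposal 9 vs Proposal 5: Proposal 9 wins 17–12.
Proposal 4 vs Proposal 6: Proposal 6 wins 29–0.
Proposal 4 vs Proposal 8: Proposal 4 wins 17–12.
Proposal 4 vs Proposal 5: Proposal 5 wins 25–4.
Proposal 6 vs Proposal 8: Proposal 6 wins 29–0.
Proposal 6 vs Proposal 5: Proposal 5 wins 20–9.
Proposal 8 vs Proposal 5: Proposal 5 wins 29–0.
No candidate beats all others: Proposal 9 beats Proposal 5 beats Proposal 6 beats Proposal 9, a majority cycle.

None — there is no Condorcet winner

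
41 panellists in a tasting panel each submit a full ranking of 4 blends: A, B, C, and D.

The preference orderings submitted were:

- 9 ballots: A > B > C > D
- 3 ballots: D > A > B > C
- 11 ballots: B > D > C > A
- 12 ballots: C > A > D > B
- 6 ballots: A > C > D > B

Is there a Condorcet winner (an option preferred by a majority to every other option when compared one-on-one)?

Head-to-head results (41 voters total):
A vs B: A wins 30–11.
A vs C: C wins 23–18.
A vs D: A wins 27–14.
B vs C: B wins 23–18.
B vs D: D wins 21–20.
C vs D: C wins 27–14.
No candidate beats all others: A beats B beats C beats A, a majority cycle.

No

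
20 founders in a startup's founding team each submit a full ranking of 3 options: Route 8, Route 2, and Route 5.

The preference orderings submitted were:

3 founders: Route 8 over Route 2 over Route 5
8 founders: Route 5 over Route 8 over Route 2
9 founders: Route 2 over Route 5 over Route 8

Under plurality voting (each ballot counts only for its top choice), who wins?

Route 2

First-place vote totals:
  Route 8: 3
  Route 2: 9
  Route 5: 8
Route 2 has the most first-place votes.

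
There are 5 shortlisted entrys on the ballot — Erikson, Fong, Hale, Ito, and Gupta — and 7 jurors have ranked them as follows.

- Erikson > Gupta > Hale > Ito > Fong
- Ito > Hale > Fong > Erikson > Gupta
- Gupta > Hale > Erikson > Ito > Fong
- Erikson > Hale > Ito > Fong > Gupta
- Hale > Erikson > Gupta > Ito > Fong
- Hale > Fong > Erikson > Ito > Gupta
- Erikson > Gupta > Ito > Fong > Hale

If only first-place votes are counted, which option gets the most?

First-place vote totals:
  Erikson: 3
  Fong: 0
  Hale: 2
  Ito: 1
  Gupta: 1
Erikson has the most first-place votes.

Erikson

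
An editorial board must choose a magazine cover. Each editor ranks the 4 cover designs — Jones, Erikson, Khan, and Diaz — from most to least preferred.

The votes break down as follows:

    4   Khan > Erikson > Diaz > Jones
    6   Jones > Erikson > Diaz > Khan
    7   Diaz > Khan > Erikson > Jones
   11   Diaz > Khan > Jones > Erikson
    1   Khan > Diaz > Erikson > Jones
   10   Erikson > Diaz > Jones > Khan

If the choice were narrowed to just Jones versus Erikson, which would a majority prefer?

Ballots ranking Jones above Erikson: 6+11 = 17.
Ballots ranking Erikson above Jones: 4+7+1+10 = 22.
Erikson wins the head-to-head, 22–17.

Erikson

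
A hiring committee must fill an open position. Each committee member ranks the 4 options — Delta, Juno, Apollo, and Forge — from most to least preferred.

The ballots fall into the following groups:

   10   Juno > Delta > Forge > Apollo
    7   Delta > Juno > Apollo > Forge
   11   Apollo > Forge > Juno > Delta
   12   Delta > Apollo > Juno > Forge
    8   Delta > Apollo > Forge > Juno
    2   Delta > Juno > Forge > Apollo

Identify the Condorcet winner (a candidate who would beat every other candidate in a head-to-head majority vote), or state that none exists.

Delta

Head-to-head results (50 voters total):
Delta vs Juno: Delta wins 29–21.
Delta vs Apollo: Delta wins 39–11.
Delta vs Forge: Delta wins 39–11.
Juno vs Apollo: Apollo wins 31–19.
Juno vs Forge: Juno wins 31–19.
Apollo vs Forge: Apollo wins 38–12.
Delta beats each rival — Juno (29–21), Apollo (39–11), Forge (39–11) — so Delta is the Condorcet winner.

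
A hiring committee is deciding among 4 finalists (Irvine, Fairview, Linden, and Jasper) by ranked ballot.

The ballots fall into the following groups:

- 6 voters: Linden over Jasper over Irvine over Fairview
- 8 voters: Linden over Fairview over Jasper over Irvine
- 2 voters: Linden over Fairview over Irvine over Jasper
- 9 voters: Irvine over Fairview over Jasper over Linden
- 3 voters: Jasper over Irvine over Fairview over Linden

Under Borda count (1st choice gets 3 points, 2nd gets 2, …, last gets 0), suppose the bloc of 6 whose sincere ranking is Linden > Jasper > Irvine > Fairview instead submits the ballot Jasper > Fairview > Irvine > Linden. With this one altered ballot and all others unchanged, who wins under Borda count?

Fairview

Borda totals with the altered ballot: Irvine 41, Fairview 53, Linden 30, Jasper 44.
The switch changes the winner from Linden to Fairview.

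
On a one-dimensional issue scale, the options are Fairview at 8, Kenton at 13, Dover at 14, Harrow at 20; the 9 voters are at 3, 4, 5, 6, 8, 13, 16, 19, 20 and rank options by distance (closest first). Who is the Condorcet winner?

Fairview

With single-peaked preferences on a line, the Condorcet winner is the candidate closest to the median voter.
The median voter (position 8) is closest to Fairview at 8.
Check: Fairview vs Harrow — voters closer to Fairview: 6 of 9.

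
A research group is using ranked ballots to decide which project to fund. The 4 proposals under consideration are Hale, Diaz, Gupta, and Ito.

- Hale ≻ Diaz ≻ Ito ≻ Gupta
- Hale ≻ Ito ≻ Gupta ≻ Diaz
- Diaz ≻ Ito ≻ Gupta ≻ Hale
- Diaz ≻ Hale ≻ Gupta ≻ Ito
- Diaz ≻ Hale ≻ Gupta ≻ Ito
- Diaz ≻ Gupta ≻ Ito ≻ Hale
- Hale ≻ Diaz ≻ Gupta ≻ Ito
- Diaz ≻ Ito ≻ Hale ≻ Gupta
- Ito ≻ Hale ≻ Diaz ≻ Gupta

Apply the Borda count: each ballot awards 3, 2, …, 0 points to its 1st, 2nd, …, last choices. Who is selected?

Diaz

Borda scores:
  Hale: 3 + 3 + 0 + 2 + 2 + 0 + 3 + 1 + 2 = 16
  Diaz: 2 + 0 + 3 + 3 + 3 + 3 + 2 + 3 + 1 = 20
  Gupta: 0 + 1 + 1 + 1 + 1 + 2 + 1 + 0 + 0 = 7
  Ito: 1 + 2 + 2 + 0 + 0 + 1 + 0 + 2 + 3 = 11
Diaz has the highest total.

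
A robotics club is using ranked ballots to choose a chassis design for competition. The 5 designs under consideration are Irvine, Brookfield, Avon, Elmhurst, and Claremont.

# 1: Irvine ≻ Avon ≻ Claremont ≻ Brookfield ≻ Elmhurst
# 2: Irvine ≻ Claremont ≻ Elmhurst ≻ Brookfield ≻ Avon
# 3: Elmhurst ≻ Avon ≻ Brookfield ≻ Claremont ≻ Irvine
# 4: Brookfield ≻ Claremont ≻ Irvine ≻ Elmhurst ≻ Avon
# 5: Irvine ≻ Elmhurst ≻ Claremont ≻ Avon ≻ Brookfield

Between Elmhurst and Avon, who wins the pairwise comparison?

Ballots ranking Elmhurst above Avon: 4.
Ballots ranking Avon above Elmhurst: 1.
Elmhurst wins the head-to-head, 4–1.

Elmhurst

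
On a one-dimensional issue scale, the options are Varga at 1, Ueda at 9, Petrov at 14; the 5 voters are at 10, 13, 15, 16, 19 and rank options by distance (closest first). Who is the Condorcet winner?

With single-peaked preferences on a line, the Condorcet winner is the candidate closest to the median voter.
The median voter (position 15) is closest to Petrov at 14.
Check: Petrov vs Ueda — voters closer to Petrov: 4 of 5.

Petrov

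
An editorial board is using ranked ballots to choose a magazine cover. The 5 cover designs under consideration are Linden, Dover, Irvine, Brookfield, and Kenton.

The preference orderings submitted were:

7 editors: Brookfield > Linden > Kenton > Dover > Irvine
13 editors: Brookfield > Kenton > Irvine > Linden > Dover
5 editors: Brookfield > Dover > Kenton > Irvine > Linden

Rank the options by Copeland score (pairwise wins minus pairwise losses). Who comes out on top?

Pairwise results:
  Linden vs Dover: Linden wins 20–5.
  Linden vs Irvine: Irvine wins 18–7.
  Linden vs Brookfield: Brookfield wins 25–0.
  Linden vs Kenton: Kenton wins 18–7.
  Dover vs Irvine: Irvine wins 13–12.
  Dover vs Brookfield: Brookfield wins 25–0.
  Dover vs Kenton: Kenton wins 20–5.
  Irvine vs Brookfield: Brookfield wins 25–0.
  Irvine vs Kenton: Kenton wins 25–0.
  Brookfield vs Kenton: Brookfield wins 25–0.
Copeland scores (wins − losses):
  Linden: 1 − 3 = -2
  Dover: 0 − 4 = -4
  Irvine: 2 − 2 = 0
  Brookfield: 4 − 0 = 4
  Kenton: 3 − 1 = 2
Brookfield has the best Copeland score.

Brookfield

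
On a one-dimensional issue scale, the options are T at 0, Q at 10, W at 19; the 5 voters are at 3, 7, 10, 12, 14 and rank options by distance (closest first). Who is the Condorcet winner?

With single-peaked preferences on a line, the Condorcet winner is the candidate closest to the median voter.
The median voter (position 10) is closest to Q at 10.
Check: Q vs T — voters closer to Q: 4 of 5.

Q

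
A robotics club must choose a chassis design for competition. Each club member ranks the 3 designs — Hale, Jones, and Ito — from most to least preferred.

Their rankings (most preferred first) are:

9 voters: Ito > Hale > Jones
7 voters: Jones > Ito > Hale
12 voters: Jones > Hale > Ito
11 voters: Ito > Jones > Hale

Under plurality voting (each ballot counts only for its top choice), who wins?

Ito

First-place vote totals:
  Hale: 0
  Jones: 19
  Ito: 20
Ito has the most first-place votes.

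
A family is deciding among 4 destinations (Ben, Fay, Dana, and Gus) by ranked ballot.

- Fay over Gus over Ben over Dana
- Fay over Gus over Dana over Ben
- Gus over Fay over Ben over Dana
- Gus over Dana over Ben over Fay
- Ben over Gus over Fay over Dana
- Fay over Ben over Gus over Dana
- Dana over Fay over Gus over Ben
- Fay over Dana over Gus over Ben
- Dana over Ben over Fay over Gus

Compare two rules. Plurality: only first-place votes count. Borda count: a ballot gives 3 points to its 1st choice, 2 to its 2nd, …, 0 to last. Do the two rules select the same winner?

Plurality first-place counts: Ben 1, Fay 4, Dana 2, Gus 2 → Fay.
Borda totals: Ben 10, Fay 18, Dana 11, Gus 15 → Fay.
The two rules agree on Fay.

Yes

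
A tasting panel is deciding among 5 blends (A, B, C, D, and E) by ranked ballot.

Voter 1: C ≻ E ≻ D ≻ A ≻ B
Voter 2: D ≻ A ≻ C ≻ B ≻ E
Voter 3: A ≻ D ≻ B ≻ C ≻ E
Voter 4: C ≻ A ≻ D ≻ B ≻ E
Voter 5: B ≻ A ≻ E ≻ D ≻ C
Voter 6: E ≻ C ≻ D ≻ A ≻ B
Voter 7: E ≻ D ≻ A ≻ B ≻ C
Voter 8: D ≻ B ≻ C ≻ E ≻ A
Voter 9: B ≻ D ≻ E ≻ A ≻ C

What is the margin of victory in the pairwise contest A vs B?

Ballots ranking A above B: 6.
Ballots ranking B above A: 3.
A wins 6–3, a margin of 3.

3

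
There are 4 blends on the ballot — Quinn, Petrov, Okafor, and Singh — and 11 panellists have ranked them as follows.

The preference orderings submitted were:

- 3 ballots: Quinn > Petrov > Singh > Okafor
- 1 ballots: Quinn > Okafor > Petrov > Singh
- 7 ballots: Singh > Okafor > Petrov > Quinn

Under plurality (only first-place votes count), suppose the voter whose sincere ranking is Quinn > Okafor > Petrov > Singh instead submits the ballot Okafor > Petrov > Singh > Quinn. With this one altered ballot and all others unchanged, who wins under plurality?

First-place totals with the altered ballot: Quinn 3, Petrov 0, Okafor 1, Singh 7.
The winner is unchanged: still Singh.

Singh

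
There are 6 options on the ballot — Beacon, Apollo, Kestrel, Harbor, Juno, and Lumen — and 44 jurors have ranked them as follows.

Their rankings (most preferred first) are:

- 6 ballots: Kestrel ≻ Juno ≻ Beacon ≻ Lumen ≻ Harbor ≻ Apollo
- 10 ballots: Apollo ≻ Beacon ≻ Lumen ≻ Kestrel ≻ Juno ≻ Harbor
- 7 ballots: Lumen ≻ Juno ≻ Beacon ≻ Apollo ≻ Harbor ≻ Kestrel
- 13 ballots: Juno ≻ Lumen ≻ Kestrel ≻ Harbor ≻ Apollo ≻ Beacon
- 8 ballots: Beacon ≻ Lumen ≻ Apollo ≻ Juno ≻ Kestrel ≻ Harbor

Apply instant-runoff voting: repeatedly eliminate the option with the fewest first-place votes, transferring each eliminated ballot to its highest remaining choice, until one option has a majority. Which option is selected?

Juno

Round 1: Juno 13, Apollo 10, Beacon 8, Lumen 7, Kestrel 6, Harbor 0. Harbor has the fewest and is eliminated.
Round 2: Juno 13, Apollo 10, Beacon 8, Lumen 7, Kestrel 6. Kestrel has the fewest and is eliminated.
Round 3: Juno 19, Apollo 10, Beacon 8, Lumen 7. Lumen has the fewest and is eliminated.
Round 4: Juno 26, Apollo 10, Beacon 8. Juno has a majority.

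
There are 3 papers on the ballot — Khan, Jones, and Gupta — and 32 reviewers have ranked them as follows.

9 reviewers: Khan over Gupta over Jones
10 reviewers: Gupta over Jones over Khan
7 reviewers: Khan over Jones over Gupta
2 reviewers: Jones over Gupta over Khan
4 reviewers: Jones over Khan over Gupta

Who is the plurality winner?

Khan

First-place vote totals:
  Khan: 16
  Jones: 6
  Gupta: 10
Khan has the most first-place votes.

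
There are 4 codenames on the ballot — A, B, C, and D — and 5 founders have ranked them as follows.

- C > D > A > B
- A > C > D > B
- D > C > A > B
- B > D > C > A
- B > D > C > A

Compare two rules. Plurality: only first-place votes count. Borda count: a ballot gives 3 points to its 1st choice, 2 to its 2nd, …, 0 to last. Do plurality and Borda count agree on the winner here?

No

Plurality first-place counts: A 1, B 2, C 1, D 1 → B.
Borda totals: A 5, B 6, C 9, D 10 → D.
The two rules disagree: plurality picks B, Borda picks D.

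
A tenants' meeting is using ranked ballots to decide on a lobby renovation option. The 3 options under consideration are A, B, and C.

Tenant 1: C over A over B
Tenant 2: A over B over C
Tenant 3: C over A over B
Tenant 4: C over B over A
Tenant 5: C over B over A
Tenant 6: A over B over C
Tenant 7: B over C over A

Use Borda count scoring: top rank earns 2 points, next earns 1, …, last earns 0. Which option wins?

C

Borda scores:
  A: 1 + 2 + 1 + 0 + 0 + 2 + 0 = 6
  B: 0 + 1 + 0 + 1 + 1 + 1 + 2 = 6
  C: 2 + 0 + 2 + 2 + 2 + 0 + 1 = 9
C has the highest total.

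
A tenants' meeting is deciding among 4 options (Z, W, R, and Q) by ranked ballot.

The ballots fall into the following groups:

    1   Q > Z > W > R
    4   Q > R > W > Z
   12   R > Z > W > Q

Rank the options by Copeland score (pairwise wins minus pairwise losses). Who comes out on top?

R

Pairwise results:
  Z vs W: Z wins 13–4.
  Z vs R: R wins 16–1.
  Z vs Q: Z wins 12–5.
  W vs R: R wins 16–1.
  W vs Q: W wins 12–5.
  R vs Q: R wins 12–5.
Copeland scores (wins − losses):
  Z: 2 − 1 = 1
  W: 1 − 2 = -1
  R: 3 − 0 = 3
  Q: 0 − 3 = -3
R has the best Copeland score.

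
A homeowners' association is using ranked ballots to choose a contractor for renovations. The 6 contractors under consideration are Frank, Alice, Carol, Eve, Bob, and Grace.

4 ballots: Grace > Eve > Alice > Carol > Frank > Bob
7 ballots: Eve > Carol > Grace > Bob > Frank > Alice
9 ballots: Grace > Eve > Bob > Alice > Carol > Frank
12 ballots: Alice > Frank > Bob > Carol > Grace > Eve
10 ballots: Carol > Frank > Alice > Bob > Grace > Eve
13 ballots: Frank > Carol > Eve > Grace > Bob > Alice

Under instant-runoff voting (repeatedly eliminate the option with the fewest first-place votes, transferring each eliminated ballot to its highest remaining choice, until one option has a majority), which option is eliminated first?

Round 1: Frank 13, Grace 13, Alice 12, Carol 10, Eve 7, Bob 0. Bob has the fewest and is eliminated.
Round 2: Frank 13, Grace 13, Alice 12, Carol 10, Eve 7. Eve has the fewest and is eliminated.
Round 3: Carol 17, Frank 13, Grace 13, Alice 12. Alice has the fewest and is eliminated.
Round 4: Frank 25, Carol 17, Grace 13. Grace has the fewest and is eliminated.
Round 5: Carol 30, Frank 25. Carol has a majority.

Bob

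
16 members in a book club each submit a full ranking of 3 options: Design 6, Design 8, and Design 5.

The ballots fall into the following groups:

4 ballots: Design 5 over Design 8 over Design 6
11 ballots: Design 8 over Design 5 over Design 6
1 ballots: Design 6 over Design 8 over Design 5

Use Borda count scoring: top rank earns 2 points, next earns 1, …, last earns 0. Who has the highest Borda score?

Borda scores:
  Design 6: 4·0 + 11·0 + 2 = 2
  Design 8: 4·1 + 11·2 + 1 = 27
  Design 5: 4·2 + 11·1 + 0 = 19
Design 8 has the highest total.

Design 8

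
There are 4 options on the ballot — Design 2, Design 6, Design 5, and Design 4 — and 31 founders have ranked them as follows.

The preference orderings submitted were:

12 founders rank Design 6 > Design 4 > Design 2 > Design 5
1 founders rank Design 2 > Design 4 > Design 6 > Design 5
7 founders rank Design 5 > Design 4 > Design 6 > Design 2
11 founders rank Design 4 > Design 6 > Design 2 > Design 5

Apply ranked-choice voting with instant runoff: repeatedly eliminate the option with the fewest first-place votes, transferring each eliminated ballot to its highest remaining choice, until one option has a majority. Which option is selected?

Design 4

Round 1: Design 6 12, Design 4 11, Design 5 7, Design 2 1. Design 2 has the fewest and is eliminated.
Round 2: Design 6 12, Design 4 12, Design 5 7. Design 5 has the fewest and is eliminated.
Round 3: Design 4 19, Design 6 12. Design 4 has a majority.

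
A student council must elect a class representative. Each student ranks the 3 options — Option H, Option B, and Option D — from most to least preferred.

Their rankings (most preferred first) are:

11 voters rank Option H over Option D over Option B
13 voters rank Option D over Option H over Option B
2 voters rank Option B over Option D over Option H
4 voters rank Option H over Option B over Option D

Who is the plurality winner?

Option H

First-place vote totals:
  Option H: 15
  Option B: 2
  Option D: 13
Option H has the most first-place votes.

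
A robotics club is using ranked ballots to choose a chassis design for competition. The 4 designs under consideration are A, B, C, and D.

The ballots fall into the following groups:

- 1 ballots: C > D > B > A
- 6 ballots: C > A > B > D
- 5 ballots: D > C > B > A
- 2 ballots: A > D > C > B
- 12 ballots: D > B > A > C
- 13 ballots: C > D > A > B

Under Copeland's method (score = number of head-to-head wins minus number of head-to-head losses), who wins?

C

Pairwise results:
  A vs B: A wins 21–18.
  A vs C: C wins 25–14.
  A vs D: D wins 31–8.
  B vs C: C wins 27–12.
  B vs D: D wins 33–6.
  C vs D: C wins 20–19.
Copeland scores (wins − losses):
  A: 1 − 2 = -1
  B: 0 − 3 = -3
  C: 3 − 0 = 3
  D: 2 − 1 = 1
C has the best Copeland score.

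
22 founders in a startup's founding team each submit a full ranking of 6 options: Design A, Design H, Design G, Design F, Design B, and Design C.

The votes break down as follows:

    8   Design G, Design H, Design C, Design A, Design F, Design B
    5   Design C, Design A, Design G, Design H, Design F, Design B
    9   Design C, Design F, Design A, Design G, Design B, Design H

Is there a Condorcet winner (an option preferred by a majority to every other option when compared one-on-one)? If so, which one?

Head-to-head results (22 voters total):
Design A vs Design H: Design A wins 14–8.
Design A vs Design G: Design A wins 14–8.
Design A vs Design F: Design A wins 13–9.
Design A vs Design B: Design A wins 22–0.
Design A vs Design C: Design C wins 22–0.
Design H vs Design G: Design G wins 22–0.
Design H vs Design F: Design H wins 13–9.
Design H vs Design B: Design H wins 13–9.
Design H vs Design C: Design C wins 14–8.
Design G vs Design F: Design G wins 13–9.
Design G vs Design B: Design G wins 22–0.
Design G vs Design C: Design C wins 14–8.
Design F vs Design B: Design F wins 22–0.
Design F vs Design C: Design C wins 22–0.
Design B vs Design C: Design C wins 22–0.
Design C beats each rival — Design A (22–0), Design H (14–8), Design G (14–8), Design F (22–0), Design B (22–0) — so Design C is the Condorcet winner.

Design C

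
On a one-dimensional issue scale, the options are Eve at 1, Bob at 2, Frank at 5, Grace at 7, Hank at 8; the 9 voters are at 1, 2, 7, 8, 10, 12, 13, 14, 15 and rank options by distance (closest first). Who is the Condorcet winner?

Hank

With single-peaked preferences on a line, the Condorcet winner is the candidate closest to the median voter.
The median voter (position 10) is closest to Hank at 8.
Check: Hank vs Frank — voters closer to Hank: 7 of 9.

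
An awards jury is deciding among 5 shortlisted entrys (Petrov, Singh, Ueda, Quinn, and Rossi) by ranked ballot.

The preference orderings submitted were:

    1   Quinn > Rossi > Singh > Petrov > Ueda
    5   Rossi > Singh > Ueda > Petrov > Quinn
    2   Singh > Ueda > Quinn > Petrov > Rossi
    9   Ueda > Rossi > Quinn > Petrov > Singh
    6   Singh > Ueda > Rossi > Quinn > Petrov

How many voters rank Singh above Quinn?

13

Ballots ranking Singh above Quinn: 5+2+6 = 13.
Ballots ranking Quinn above Singh: 1+9 = 10.
So 13 of 23 voters prefer Singh to Quinn.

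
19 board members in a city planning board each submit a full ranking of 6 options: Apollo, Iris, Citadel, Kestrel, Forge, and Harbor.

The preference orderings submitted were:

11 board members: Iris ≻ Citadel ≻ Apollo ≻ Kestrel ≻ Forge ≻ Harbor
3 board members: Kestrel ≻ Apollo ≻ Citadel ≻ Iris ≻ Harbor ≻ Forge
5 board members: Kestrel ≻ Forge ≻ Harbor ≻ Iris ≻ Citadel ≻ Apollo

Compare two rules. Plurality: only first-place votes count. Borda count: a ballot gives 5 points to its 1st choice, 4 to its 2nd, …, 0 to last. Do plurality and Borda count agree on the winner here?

Plurality first-place counts: Apollo 0, Iris 11, Citadel 0, Kestrel 8, Forge 0, Harbor 0 → Iris.
Borda totals: Apollo 45, Iris 71, Citadel 58, Kestrel 62, Forge 31, Harbor 18 → Iris.
The two rules agree on Iris.

Yes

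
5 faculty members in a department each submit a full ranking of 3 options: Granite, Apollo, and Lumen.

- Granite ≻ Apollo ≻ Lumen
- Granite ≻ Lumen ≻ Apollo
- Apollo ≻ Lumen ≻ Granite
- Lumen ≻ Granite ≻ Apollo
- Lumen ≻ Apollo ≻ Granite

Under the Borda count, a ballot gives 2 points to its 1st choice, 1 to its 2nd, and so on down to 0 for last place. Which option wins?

Lumen

Borda scores:
  Granite: 2 + 2 + 0 + 1 + 0 = 5
  Apollo: 1 + 0 + 2 + 0 + 1 = 4
  Lumen: 0 + 1 + 1 + 2 + 2 = 6
Lumen has the highest total.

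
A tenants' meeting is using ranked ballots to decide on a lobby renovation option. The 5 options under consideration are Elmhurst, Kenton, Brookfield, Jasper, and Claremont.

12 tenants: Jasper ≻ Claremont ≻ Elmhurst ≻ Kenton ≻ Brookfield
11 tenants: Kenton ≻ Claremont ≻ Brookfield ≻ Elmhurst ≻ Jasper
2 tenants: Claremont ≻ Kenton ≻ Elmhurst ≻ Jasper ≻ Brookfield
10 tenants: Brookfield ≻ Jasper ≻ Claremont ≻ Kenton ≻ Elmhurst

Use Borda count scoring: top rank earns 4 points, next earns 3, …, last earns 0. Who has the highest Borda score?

Borda scores:
  Elmhurst: 12·2 + 11·1 + 2·2 + 10·0 = 39
  Kenton: 12·1 + 11·4 + 2·3 + 10·1 = 72
  Brookfield: 12·0 + 11·2 + 2·0 + 10·4 = 62
  Jasper: 12·4 + 11·0 + 2·1 + 10·3 = 80
  Claremont: 12·3 + 11·3 + 2·4 + 10·2 = 97
Claremont has the highest total.

Claremont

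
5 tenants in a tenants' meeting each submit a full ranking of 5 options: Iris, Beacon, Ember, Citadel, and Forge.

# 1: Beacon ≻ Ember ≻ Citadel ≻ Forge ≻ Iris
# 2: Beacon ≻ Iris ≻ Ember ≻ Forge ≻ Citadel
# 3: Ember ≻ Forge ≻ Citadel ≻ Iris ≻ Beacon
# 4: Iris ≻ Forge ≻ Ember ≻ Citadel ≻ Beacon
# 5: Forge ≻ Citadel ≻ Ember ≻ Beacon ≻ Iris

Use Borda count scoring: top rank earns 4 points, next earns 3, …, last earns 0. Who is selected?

Borda scores:
  Iris: 0 + 3 + 1 + 4 + 0 = 8
  Beacon: 4 + 4 + 0 + 0 + 1 = 9
  Ember: 3 + 2 + 4 + 2 + 2 = 13
  Citadel: 2 + 0 + 2 + 1 + 3 = 8
  Forge: 1 + 1 + 3 + 3 + 4 = 12
Ember has the highest total.

Ember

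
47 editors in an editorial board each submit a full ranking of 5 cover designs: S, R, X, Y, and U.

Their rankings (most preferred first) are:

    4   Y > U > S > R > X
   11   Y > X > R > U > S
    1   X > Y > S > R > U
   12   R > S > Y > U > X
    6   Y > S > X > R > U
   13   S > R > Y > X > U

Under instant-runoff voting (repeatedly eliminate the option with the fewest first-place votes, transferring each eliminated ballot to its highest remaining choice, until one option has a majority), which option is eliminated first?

U

Round 1: Y 21, S 13, R 12, X 1, U 0. U has the fewest and is eliminated.
Round 2: Y 21, S 13, R 12, X 1. X has the fewest and is eliminated.
Round 3: Y 22, S 13, R 12. R has the fewest and is eliminated.
Round 4: S 25, Y 22. S has a majority.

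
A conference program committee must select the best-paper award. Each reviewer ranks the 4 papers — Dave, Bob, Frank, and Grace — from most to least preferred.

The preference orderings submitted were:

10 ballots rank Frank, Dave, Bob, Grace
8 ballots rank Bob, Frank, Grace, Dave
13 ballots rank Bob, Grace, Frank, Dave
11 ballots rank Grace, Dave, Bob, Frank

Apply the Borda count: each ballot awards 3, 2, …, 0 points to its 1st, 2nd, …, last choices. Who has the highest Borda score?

Bob

Borda scores:
  Dave: 10·2 + 8·0 + 13·0 + 11·2 = 42
  Bob: 10·1 + 8·3 + 13·3 + 11·1 = 84
  Frank: 10·3 + 8·2 + 13·1 + 11·0 = 59
  Grace: 10·0 + 8·1 + 13·2 + 11·3 = 67
Bob has the highest total.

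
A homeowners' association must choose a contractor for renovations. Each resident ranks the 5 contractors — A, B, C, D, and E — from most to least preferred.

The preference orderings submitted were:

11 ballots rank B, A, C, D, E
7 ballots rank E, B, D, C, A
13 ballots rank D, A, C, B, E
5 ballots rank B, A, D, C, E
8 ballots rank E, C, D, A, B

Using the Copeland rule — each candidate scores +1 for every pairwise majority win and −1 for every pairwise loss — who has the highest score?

B

Pairwise results:
  A vs B: B wins 23–21.
  A vs C: A wins 29–15.
  A vs D: D wins 28–16.
  A vs E: A wins 29–15.
  B vs C: B wins 23–21.
  B vs D: B wins 23–21.
  B vs E: B wins 29–15.
  C vs D: D wins 25–19.
  C vs E: C wins 29–15.
  D vs E: D wins 29–15.
Copeland scores (wins − losses):
  A: 2 − 2 = 0
  B: 4 − 0 = 4
  C: 1 − 3 = -2
  D: 3 − 1 = 2
  E: 0 − 4 = -4
B has the best Copeland score.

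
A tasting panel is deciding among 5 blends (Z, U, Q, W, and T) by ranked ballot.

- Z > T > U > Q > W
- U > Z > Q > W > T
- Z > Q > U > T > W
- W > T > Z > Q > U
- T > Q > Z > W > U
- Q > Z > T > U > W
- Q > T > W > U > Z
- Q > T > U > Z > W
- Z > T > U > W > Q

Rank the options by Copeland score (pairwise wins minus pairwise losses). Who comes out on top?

Pairwise results:
  Z vs U: Z wins 6–3.
  Z vs Q: Z wins 5–4.
  Z vs W: Z wins 7–2.
  Z vs T: Z wins 5–4.
  U vs Q: Q wins 6–3.
  U vs W: U wins 6–3.
  U vs T: T wins 7–2.
  Q vs W: Q wins 7–2.
  Q vs T: Q wins 5–4.
  W vs T: T wins 7–2.
Copeland scores (wins − losses):
  Z: 4 − 0 = 4
  U: 1 − 3 = -2
  Q: 3 − 1 = 2
  W: 0 − 4 = -4
  T: 2 − 2 = 0
Z has the best Copeland score.

Z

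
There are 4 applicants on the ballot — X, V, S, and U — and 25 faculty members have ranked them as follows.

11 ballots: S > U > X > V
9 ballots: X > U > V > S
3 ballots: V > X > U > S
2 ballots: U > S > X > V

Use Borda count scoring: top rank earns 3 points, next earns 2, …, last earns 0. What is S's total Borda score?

Borda scores:
  X: 11·1 + 9·3 + 3·2 + 2·1 = 46
  V: 11·0 + 9·1 + 3·3 + 2·0 = 18
  S: 11·3 + 9·0 + 3·0 + 2·2 = 37
  U: 11·2 + 9·2 + 3·1 + 2·3 = 49

37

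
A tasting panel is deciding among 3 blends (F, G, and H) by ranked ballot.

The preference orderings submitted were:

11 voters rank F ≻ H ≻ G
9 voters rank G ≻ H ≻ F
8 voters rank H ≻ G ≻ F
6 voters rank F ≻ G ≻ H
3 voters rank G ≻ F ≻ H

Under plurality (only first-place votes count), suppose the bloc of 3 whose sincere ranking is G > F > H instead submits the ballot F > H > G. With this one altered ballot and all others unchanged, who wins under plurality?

First-place totals with the altered ballot: F 20, G 9, H 8.
The winner is unchanged: still F.

F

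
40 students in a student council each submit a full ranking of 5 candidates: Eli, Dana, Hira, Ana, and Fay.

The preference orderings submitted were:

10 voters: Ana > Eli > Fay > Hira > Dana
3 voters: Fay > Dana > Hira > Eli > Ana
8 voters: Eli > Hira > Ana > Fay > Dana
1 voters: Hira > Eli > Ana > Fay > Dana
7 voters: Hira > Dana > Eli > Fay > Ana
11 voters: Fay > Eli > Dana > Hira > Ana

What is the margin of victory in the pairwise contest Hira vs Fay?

Ballots ranking Hira above Fay: 8+1+7 = 16.
Ballots ranking Fay above Hira: 10+3+11 = 24.
Fay wins 24–16, a margin of 8.

8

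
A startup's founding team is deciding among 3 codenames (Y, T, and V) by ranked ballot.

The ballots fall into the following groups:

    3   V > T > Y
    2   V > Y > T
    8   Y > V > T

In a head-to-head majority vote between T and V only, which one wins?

V

Ballots ranking T above V: 0.
Ballots ranking V above T: 3+2+8 = 13.
V wins the head-to-head, 13–0.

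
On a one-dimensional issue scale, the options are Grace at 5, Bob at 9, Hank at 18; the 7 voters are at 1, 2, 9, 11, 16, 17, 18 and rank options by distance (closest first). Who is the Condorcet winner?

Bob

With single-peaked preferences on a line, the Condorcet winner is the candidate closest to the median voter.
The median voter (position 11) is closest to Bob at 9.
Check: Bob vs Hank — voters closer to Bob: 4 of 7.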